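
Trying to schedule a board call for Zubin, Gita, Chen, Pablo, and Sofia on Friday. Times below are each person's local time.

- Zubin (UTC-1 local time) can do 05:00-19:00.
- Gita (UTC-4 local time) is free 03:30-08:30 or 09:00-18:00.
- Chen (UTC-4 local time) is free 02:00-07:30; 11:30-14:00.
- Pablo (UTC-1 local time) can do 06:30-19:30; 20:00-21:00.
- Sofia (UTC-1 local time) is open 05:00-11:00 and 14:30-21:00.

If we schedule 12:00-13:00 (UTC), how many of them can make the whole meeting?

Zubin in UTC: 06:00-20:00 (add 1h to convert from UTC-1).
Gita in UTC: 07:30-12:30, 13:00-22:00 (add 4h to convert from UTC-4).
Chen in UTC: 06:00-11:30, 15:30-18:00 (add 4h to convert from UTC-4).
Pablo in UTC: 07:30-20:30, 21:00-22:00 (add 1h to convert from UTC-1).
Sofia in UTC: 06:00-12:00, 15:30-22:00 (add 1h to convert from UTC-1).
Zubin and Pablo can make the full 12:00-13:00 slot — that's 2.

2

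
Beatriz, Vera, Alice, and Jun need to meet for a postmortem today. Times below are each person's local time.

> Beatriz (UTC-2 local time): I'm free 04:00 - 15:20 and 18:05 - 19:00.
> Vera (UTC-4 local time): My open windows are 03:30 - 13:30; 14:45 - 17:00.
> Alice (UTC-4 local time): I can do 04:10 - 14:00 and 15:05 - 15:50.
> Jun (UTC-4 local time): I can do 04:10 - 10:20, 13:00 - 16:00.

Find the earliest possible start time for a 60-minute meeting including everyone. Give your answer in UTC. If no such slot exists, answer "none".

Beatriz in UTC: 06:00-17:20, 20:05-21:00 (add 2h to convert from UTC-2).
Vera in UTC: 07:30-17:30, 18:45-21:00 (add 4h to convert from UTC-4).
Alice in UTC: 08:10-18:00, 19:05-19:50 (add 4h to convert from UTC-4).
Jun in UTC: 08:10-14:20, 17:00-20:00 (add 4h to convert from UTC-4).
Beatriz ∩ Vera: 07:30-17:20, 20:05-21:00.
Beatriz ∩ Vera ∩ Alice: 08:10-17:20.
Beatriz ∩ Vera ∩ Alice ∩ Jun: 08:10-14:20, 17:00-17:20.
Those are the intersection windows.
The first common window of at least 60 minutes is 08:10-14:20, so the earliest start is 08:10.

08:10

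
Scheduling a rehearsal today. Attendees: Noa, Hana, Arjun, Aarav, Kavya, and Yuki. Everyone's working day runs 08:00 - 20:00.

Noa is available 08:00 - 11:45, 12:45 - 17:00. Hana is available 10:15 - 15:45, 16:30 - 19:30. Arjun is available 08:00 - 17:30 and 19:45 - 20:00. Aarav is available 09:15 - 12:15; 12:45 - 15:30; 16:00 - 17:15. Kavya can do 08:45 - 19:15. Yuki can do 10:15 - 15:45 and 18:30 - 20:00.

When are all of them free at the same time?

Noa ∩ Hana: 10:15-11:45, 12:45-15:45, 16:30-17:00.
Noa ∩ Hana ∩ Arjun: 10:15-11:45, 12:45-15:45, 16:30-17:00.
Noa ∩ Hana ∩ Arjun ∩ Aarav: 10:15-11:45, 12:45-15:30, 16:30-17:00.
Noa ∩ Hana ∩ Arjun ∩ Aarav ∩ Kavya: 10:15-11:45, 12:45-15:30, 16:30-17:00.
Noa ∩ Hana ∩ Arjun ∩ Aarav ∩ Kavya ∩ Yuki: 10:15-11:45, 12:45-15:30.
Those are the intersection windows.

10:15-11:45, 12:45-15:30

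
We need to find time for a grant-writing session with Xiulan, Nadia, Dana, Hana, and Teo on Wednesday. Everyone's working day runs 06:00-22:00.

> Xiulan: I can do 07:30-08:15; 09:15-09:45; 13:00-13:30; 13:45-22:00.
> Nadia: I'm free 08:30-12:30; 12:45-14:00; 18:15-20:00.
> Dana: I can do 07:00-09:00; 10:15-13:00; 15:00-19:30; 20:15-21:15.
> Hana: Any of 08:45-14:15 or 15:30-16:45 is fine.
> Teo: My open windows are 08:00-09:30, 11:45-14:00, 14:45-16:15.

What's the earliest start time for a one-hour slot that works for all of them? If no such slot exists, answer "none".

Xiulan ∩ Nadia: 09:15-09:45, 13:00-13:30, 13:45-14:00, 18:15-20:00.
Xiulan ∩ Nadia ∩ Dana: 18:15-19:30.
Xiulan ∩ Nadia ∩ Dana ∩ Hana: ∅.
Xiulan ∩ Nadia ∩ Dana ∩ Hana ∩ Teo: ∅.
There is no time when everyone is free.
No common window is at least 60 minutes long.

none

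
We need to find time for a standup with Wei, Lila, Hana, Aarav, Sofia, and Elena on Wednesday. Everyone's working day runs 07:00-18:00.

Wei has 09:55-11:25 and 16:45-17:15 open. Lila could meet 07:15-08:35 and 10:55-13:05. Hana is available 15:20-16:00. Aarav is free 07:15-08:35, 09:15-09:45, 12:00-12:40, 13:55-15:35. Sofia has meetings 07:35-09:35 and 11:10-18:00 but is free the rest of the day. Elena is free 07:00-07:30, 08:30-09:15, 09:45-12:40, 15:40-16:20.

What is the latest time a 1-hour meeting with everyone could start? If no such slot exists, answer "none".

Wei free: 09:55-11:25, 16:45-17:15.
Lila free: 07:15-08:35, 10:55-13:05.
Hana free: 15:20-16:00.
Aarav free: 07:15-08:35, 09:15-09:45, 12:00-12:40, 13:55-15:35.
Sofia free: 07:00-07:35, 09:35-11:10 (invert busy blocks within the working day).
Elena free: 07:00-07:30, 08:30-09:15, 09:45-12:40, 15:40-16:20.
Wei ∩ Lila: 10:55-11:25.
Wei ∩ Lila ∩ Hana: ∅.
Wei ∩ Lila ∩ Hana ∩ Aarav: ∅.
Wei ∩ Lila ∩ Hana ∩ Aarav ∩ Sofia: ∅.
Wei ∩ Lila ∩ Hana ∩ Aarav ∩ Sofia ∩ Elena: ∅.
There is no time when everyone is free.
No common window is at least 60 minutes long.

none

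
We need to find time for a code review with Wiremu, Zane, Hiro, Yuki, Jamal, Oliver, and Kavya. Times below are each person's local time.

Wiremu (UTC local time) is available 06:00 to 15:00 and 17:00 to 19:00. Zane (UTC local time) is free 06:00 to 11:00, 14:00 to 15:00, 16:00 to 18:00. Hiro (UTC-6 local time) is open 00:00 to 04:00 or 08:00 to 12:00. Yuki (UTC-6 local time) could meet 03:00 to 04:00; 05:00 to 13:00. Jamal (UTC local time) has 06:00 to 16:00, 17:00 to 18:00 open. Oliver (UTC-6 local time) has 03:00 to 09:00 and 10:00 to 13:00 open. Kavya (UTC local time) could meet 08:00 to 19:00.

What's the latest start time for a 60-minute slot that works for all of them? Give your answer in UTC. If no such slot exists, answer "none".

17:00

Wiremu in UTC: 06:00-15:00, 17:00-19:00.
Zane in UTC: 06:00-11:00, 14:00-15:00, 16:00-18:00.
Hiro in UTC: 06:00-10:00, 14:00-18:00 (add 6h to convert from UTC-6).
Yuki in UTC: 09:00-10:00, 11:00-19:00 (add 6h to convert from UTC-6).
Jamal in UTC: 06:00-16:00, 17:00-18:00.
Oliver in UTC: 09:00-15:00, 16:00-19:00 (add 6h to convert from UTC-6).
Kavya in UTC: 08:00-19:00.
Wiremu ∩ Zane: 06:00-11:00, 14:00-15:00, 17:00-18:00.
Wiremu ∩ Zane ∩ Hiro: 06:00-10:00, 14:00-15:00, 17:00-18:00.
Wiremu ∩ Zane ∩ Hiro ∩ Yuki: 09:00-10:00, 14:00-15:00, 17:00-18:00.
Wiremu ∩ Zane ∩ Hiro ∩ Yuki ∩ Jamal: 09:00-10:00, 14:00-15:00, 17:00-18:00.
Wiremu ∩ Zane ∩ Hiro ∩ Yuki ∩ Jamal ∩ Oliver: 09:00-10:00, 14:00-15:00, 17:00-18:00.
Wiremu ∩ Zane ∩ Hiro ∩ Yuki ∩ Jamal ∩ Oliver ∩ Kavya: 09:00-10:00, 14:00-15:00, 17:00-18:00.
The last common window of at least 60 minutes is 17:00-18:00; a 60-minute meeting can start as late as 17:00 and still end by 18:00.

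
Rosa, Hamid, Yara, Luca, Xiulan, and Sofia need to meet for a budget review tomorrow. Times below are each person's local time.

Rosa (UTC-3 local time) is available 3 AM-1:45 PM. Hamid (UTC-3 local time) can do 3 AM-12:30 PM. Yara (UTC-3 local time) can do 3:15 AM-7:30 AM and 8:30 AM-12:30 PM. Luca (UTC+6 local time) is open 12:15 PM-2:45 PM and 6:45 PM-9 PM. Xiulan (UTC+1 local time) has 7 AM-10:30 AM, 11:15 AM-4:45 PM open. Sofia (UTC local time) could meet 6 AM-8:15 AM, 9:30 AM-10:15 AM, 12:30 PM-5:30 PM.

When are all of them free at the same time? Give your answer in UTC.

06:15-08:15, 12:45-15:00

Rosa in UTC: 06:00-16:45 (add 3h to convert from UTC-3).
Hamid in UTC: 06:00-15:30 (add 3h to convert from UTC-3).
Yara in UTC: 06:15-10:30, 11:30-15:30 (add 3h to convert from UTC-3).
Luca in UTC: 06:15-08:45, 12:45-15:00 (subtract 6h to convert from UTC+6).
Xiulan in UTC: 06:00-09:30, 10:15-15:45 (subtract 1h to convert from UTC+1).
Sofia in UTC: 06:00-08:15, 09:30-10:15, 12:30-17:30.
Rosa ∩ Hamid: 06:00-15:30.
Rosa ∩ Hamid ∩ Yara: 06:15-10:30, 11:30-15:30.
Rosa ∩ Hamid ∩ Yara ∩ Luca: 06:15-08:45, 12:45-15:00.
Rosa ∩ Hamid ∩ Yara ∩ Luca ∩ Xiulan: 06:15-08:45, 12:45-15:00.
Rosa ∩ Hamid ∩ Yara ∩ Luca ∩ Xiulan ∩ Sofia: 06:15-08:15, 12:45-15:00.
Those are the intersection windows.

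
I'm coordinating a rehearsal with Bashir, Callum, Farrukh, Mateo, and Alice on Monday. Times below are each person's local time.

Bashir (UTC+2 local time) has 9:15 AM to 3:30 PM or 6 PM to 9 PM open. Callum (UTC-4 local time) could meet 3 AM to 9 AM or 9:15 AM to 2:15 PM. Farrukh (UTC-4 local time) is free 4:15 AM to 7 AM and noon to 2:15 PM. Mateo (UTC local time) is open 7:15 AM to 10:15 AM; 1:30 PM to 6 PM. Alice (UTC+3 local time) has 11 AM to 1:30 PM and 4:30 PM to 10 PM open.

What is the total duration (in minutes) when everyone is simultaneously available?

240

Bashir in UTC: 07:15-13:30, 16:00-19:00 (subtract 2h to convert from UTC+2).
Callum in UTC: 07:00-13:00, 13:15-18:15 (add 4h to convert from UTC-4).
Farrukh in UTC: 08:15-11:00, 16:00-18:15 (add 4h to convert from UTC-4).
Mateo in UTC: 07:15-10:15, 13:30-18:00.
Alice in UTC: 08:00-10:30, 13:30-19:00 (subtract 3h to convert from UTC+3).
Bashir ∩ Callum: 07:15-13:00, 13:15-13:30, 16:00-18:15.
Bashir ∩ Callum ∩ Farrukh: 08:15-11:00, 16:00-18:15.
Bashir ∩ Callum ∩ Farrukh ∩ Mateo: 08:15-10:15, 16:00-18:00.
Bashir ∩ Callum ∩ Farrukh ∩ Mateo ∩ Alice: 08:15-10:15, 16:00-18:00.
Summing the common windows: 120 + 120 = 240 minutes.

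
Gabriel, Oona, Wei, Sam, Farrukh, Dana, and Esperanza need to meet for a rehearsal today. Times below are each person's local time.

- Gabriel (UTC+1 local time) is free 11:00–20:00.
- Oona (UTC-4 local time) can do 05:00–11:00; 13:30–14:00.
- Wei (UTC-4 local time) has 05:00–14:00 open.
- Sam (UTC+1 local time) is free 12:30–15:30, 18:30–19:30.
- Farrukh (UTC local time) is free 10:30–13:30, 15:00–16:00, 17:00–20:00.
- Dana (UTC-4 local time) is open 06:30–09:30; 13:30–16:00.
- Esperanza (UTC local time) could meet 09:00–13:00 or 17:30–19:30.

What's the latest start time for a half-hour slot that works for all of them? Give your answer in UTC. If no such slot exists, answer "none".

Gabriel in UTC: 10:00-19:00 (subtract 1h to convert from UTC+1).
Oona in UTC: 09:00-15:00, 17:30-18:00 (add 4h to convert from UTC-4).
Wei in UTC: 09:00-18:00 (add 4h to convert from UTC-4).
Sam in UTC: 11:30-14:30, 17:30-18:30 (subtract 1h to convert from UTC+1).
Farrukh in UTC: 10:30-13:30, 15:00-16:00, 17:00-20:00.
Dana in UTC: 10:30-13:30, 17:30-20:00 (add 4h to convert from UTC-4).
Esperanza in UTC: 09:00-13:00, 17:30-19:30.
Gabriel ∩ Oona: 10:00-15:00, 17:30-18:00.
Gabriel ∩ Oona ∩ Wei: 10:00-15:00, 17:30-18:00.
Gabriel ∩ Oona ∩ Wei ∩ Sam: 11:30-14:30, 17:30-18:00.
Gabriel ∩ Oona ∩ Wei ∩ Sam ∩ Farrukh: 11:30-13:30, 17:30-18:00.
Gabriel ∩ Oona ∩ Wei ∩ Sam ∩ Farrukh ∩ Dana: 11:30-13:30, 17:30-18:00.
Gabriel ∩ Oona ∩ Wei ∩ Sam ∩ Farrukh ∩ Dana ∩ Esperanza: 11:30-13:00, 17:30-18:00.
So the common availability across everyone is 11:30-13:00, 17:30-18:00.
The last common window of at least 30 minutes is 17:30-18:00; a 30-minute meeting can start as late as 17:30 and still end by 18:00.

17:30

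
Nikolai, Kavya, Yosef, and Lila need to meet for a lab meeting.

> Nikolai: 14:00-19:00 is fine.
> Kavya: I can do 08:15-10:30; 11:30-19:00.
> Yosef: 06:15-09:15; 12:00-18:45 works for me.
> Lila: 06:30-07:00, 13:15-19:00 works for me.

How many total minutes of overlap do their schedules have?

Nikolai ∩ Kavya: 14:00-19:00.
Nikolai ∩ Kavya ∩ Yosef: 14:00-18:45.
Nikolai ∩ Kavya ∩ Yosef ∩ Lila: 14:00-18:45.
That's a single block of 285 minutes.

285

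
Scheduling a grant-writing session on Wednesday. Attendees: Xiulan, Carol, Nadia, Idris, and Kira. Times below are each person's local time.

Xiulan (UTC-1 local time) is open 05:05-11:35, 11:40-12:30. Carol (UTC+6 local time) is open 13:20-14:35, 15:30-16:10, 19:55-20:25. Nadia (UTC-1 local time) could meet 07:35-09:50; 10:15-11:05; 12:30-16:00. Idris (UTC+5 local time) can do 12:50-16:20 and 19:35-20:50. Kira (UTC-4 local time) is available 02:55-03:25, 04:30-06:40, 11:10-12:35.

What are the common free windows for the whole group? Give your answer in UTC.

09:30-10:10

Xiulan in UTC: 06:05-12:35, 12:40-13:30 (add 1h to convert from UTC-1).
Carol in UTC: 07:20-08:35, 09:30-10:10, 13:55-14:25 (subtract 6h to convert from UTC+6).
Nadia in UTC: 08:35-10:50, 11:15-12:05, 13:30-17:00 (add 1h to convert from UTC-1).
Idris in UTC: 07:50-11:20, 14:35-15:50 (subtract 5h to convert from UTC+5).
Kira in UTC: 06:55-07:25, 08:30-10:40, 15:10-16:35 (add 4h to convert from UTC-4).
Xiulan ∩ Carol: 07:20-08:35, 09:30-10:10.
Xiulan ∩ Carol ∩ Nadia: 09:30-10:10.
Xiulan ∩ Carol ∩ Nadia ∩ Idris: 09:30-10:10.
Xiulan ∩ Carol ∩ Nadia ∩ Idris ∩ Kira: 09:30-10:10.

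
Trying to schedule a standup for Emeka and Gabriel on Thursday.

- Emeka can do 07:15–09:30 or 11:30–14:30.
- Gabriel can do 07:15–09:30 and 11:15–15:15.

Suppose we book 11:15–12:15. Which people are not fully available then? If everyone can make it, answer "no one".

Emeka: not fully free for 11:15-12:15. Gabriel: free for 11:15-12:15.

Emeka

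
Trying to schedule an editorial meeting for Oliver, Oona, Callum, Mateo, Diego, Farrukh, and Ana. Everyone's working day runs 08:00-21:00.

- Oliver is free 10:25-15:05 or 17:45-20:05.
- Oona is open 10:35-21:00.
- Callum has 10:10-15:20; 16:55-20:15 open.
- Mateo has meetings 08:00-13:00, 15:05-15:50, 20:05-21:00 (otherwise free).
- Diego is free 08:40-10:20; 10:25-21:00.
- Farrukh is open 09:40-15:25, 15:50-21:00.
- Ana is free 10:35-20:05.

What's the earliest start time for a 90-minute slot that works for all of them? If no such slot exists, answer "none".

Oliver free: 10:25-15:05, 17:45-20:05.
Oona free: 10:35-21:00.
Callum free: 10:10-15:20, 16:55-20:15.
Mateo free: 13:00-15:05, 15:50-20:05 (invert busy blocks within the working day).
Diego free: 08:40-10:20, 10:25-21:00.
Farrukh free: 09:40-15:25, 15:50-21:00.
Ana free: 10:35-20:05.
Oliver ∩ Oona: 10:35-15:05, 17:45-20:05.
Oliver ∩ Oona ∩ Callum: 10:35-15:05, 17:45-20:05.
Oliver ∩ Oona ∩ Callum ∩ Mateo: 13:00-15:05, 17:45-20:05.
Oliver ∩ Oona ∩ Callum ∩ Mateo ∩ Diego: 13:00-15:05, 17:45-20:05.
Oliver ∩ Oona ∩ Callum ∩ Mateo ∩ Diego ∩ Farrukh: 13:00-15:05, 17:45-20:05.
Oliver ∩ Oona ∩ Callum ∩ Mateo ∩ Diego ∩ Farrukh ∩ Ana: 13:00-15:05, 17:45-20:05.
So the common availability across everyone is 13:00-15:05, 17:45-20:05.
The first common window of at least 90 minutes is 13:00-15:05, so the earliest start is 13:00.

13:00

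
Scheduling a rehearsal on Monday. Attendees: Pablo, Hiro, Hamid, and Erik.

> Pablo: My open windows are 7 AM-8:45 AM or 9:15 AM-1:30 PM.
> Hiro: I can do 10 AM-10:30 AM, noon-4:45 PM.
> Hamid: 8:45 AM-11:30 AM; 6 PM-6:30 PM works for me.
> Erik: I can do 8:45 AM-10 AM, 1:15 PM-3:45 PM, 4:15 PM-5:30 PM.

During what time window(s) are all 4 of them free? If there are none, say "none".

none

Pablo ∩ Hiro: 10:00-10:30, 12:00-13:30.
Pablo ∩ Hiro ∩ Hamid: 10:00-10:30.
Pablo ∩ Hiro ∩ Hamid ∩ Erik: ∅.
There is no time when everyone is free.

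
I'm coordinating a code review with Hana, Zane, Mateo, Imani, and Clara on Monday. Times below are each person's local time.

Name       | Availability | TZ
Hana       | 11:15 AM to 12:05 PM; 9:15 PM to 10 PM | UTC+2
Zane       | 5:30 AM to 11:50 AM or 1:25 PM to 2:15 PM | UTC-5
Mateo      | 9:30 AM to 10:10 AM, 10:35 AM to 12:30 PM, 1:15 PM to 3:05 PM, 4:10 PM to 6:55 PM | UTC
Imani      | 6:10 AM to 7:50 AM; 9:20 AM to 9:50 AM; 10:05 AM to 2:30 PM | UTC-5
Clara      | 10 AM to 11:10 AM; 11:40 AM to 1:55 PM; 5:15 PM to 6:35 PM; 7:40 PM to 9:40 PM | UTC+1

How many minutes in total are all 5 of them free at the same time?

0

Hana in UTC: 09:15-10:05, 19:15-20:00 (subtract 2h to convert from UTC+2).
Zane in UTC: 10:30-16:50, 18:25-19:15 (add 5h to convert from UTC-5).
Mateo in UTC: 09:30-10:10, 10:35-12:30, 13:15-15:05, 16:10-18:55.
Imani in UTC: 11:10-12:50, 14:20-14:50, 15:05-19:30 (add 5h to convert from UTC-5).
Clara in UTC: 09:00-10:10, 10:40-12:55, 16:15-17:35, 18:40-20:40 (subtract 1h to convert from UTC+1).
Hana ∩ Zane: ∅.
Hana ∩ Zane ∩ Mateo: ∅.
Hana ∩ Zane ∩ Mateo ∩ Imani: ∅.
Hana ∩ Zane ∩ Mateo ∩ Imani ∩ Clara: ∅.
There is no time when everyone is free.
There is no common window, so the total is 0 minutes.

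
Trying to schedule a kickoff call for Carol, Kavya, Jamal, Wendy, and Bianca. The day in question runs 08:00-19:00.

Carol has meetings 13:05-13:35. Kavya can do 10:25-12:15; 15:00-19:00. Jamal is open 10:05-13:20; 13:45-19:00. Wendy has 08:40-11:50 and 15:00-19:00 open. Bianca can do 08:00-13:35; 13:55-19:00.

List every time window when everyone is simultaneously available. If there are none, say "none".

10:25-11:50, 15:00-19:00

Carol free: 08:00-13:05, 13:35-19:00 (invert busy blocks within the working day).
Kavya free: 10:25-12:15, 15:00-19:00.
Jamal free: 10:05-13:20, 13:45-19:00.
Wendy free: 08:40-11:50, 15:00-19:00.
Bianca free: 08:00-13:35, 13:55-19:00.
Carol ∩ Kavya: 10:25-12:15, 15:00-19:00.
Carol ∩ Kavya ∩ Jamal: 10:25-12:15, 15:00-19:00.
Carol ∩ Kavya ∩ Jamal ∩ Wendy: 10:25-11:50, 15:00-19:00.
Carol ∩ Kavya ∩ Jamal ∩ Wendy ∩ Bianca: 10:25-11:50, 15:00-19:00.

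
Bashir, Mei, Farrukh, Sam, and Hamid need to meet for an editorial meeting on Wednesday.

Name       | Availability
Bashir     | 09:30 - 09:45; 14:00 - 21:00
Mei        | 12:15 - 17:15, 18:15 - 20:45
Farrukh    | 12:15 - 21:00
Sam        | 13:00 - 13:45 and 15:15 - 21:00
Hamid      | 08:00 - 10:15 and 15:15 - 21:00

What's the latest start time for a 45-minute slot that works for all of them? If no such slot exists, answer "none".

Bashir ∩ Mei: 14:00-17:15, 18:15-20:45.
Bashir ∩ Mei ∩ Farrukh: 14:00-17:15, 18:15-20:45.
Bashir ∩ Mei ∩ Farrukh ∩ Sam: 15:15-17:15, 18:15-20:45.
Bashir ∩ Mei ∩ Farrukh ∩ Sam ∩ Hamid: 15:15-17:15, 18:15-20:45.
The last common window of at least 45 minutes is 18:15-20:45; a 45-minute meeting can start as late as 20:00 and still end by 20:45.

20:00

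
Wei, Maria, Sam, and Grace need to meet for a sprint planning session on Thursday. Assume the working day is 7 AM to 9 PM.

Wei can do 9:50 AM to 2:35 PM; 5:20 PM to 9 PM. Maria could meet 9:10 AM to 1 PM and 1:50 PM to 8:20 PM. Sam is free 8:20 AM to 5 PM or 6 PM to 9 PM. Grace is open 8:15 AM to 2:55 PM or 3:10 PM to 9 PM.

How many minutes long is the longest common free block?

Wei ∩ Maria: 09:50-13:00, 13:50-14:35, 17:20-20:20.
Wei ∩ Maria ∩ Sam: 09:50-13:00, 13:50-14:35, 18:00-20:20.
Wei ∩ Maria ∩ Sam ∩ Grace: 09:50-13:00, 13:50-14:35, 18:00-20:20.
The longest is 09:50-13:00 at 190 minutes.

190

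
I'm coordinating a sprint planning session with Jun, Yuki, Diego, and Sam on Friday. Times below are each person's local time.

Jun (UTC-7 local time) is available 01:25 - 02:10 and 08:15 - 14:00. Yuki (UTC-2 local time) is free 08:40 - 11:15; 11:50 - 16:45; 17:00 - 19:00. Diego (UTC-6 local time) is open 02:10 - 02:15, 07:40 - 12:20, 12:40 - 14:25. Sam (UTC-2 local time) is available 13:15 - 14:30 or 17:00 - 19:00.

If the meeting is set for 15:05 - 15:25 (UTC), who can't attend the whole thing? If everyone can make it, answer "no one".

Jun in UTC: 08:25-09:10, 15:15-21:00 (add 7h to convert from UTC-7).
Yuki in UTC: 10:40-13:15, 13:50-18:45, 19:00-21:00 (add 2h to convert from UTC-2).
Diego in UTC: 08:10-08:15, 13:40-18:20, 18:40-20:25 (add 6h to convert from UTC-6).
Sam in UTC: 15:15-16:30, 19:00-21:00 (add 2h to convert from UTC-2).
Jun: not fully free for 15:05-15:25. Yuki: free for 15:05-15:25. Diego: free for 15:05-15:25. Sam: not fully free for 15:05-15:25.

Jun, Sam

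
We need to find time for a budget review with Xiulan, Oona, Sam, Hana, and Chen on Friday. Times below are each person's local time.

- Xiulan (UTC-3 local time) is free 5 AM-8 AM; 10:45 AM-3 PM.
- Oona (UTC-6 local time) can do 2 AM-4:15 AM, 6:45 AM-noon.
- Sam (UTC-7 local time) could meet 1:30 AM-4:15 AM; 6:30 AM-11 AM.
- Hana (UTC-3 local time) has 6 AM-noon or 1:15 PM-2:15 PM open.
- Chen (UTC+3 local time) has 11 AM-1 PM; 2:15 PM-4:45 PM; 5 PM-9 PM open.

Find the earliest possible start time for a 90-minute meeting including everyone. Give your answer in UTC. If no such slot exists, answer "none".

none

Xiulan in UTC: 08:00-11:00, 13:45-18:00 (add 3h to convert from UTC-3).
Oona in UTC: 08:00-10:15, 12:45-18:00 (add 6h to convert from UTC-6).
Sam in UTC: 08:30-11:15, 13:30-18:00 (add 7h to convert from UTC-7).
Hana in UTC: 09:00-15:00, 16:15-17:15 (add 3h to convert from UTC-3).
Chen in UTC: 08:00-10:00, 11:15-13:45, 14:00-18:00 (subtract 3h to convert from UTC+3).
Xiulan ∩ Oona: 08:00-10:15, 13:45-18:00.
Xiulan ∩ Oona ∩ Sam: 08:30-10:15, 13:45-18:00.
Xiulan ∩ Oona ∩ Sam ∩ Hana: 09:00-10:15, 13:45-15:00, 16:15-17:15.
Xiulan ∩ Oona ∩ Sam ∩ Hana ∩ Chen: 09:00-10:00, 14:00-15:00, 16:15-17:15.
No common window is at least 90 minutes long.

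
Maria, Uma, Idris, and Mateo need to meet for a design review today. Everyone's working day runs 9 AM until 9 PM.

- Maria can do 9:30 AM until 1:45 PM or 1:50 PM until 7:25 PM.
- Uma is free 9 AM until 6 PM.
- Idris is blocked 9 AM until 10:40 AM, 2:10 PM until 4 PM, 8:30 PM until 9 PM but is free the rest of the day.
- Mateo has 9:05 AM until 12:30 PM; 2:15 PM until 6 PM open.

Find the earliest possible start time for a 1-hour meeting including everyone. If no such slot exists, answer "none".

Maria free: 09:30-13:45, 13:50-19:25.
Uma free: 09:00-18:00.
Idris free: 10:40-14:10, 16:00-20:30 (invert busy blocks within the working day).
Mateo free: 09:05-12:30, 14:15-18:00.
Maria ∩ Uma: 09:30-13:45, 13:50-18:00.
Maria ∩ Uma ∩ Idris: 10:40-13:45, 13:50-14:10, 16:00-18:00.
Maria ∩ Uma ∩ Idris ∩ Mateo: 10:40-12:30, 16:00-18:00.
The first common window of at least 60 minutes is 10:40-12:30, so the earliest start is 10:40.

10:40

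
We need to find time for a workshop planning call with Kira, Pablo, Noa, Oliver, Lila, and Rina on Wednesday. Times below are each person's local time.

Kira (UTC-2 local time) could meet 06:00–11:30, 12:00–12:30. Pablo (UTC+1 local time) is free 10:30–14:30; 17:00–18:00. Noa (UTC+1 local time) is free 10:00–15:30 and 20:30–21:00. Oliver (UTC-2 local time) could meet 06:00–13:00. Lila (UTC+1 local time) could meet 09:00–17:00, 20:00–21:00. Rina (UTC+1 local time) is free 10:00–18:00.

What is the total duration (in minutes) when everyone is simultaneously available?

Kira in UTC: 08:00-13:30, 14:00-14:30 (add 2h to convert from UTC-2).
Pablo in UTC: 09:30-13:30, 16:00-17:00 (subtract 1h to convert from UTC+1).
Noa in UTC: 09:00-14:30, 19:30-20:00 (subtract 1h to convert from UTC+1).
Oliver in UTC: 08:00-15:00 (add 2h to convert from UTC-2).
Lila in UTC: 08:00-16:00, 19:00-20:00 (subtract 1h to convert from UTC+1).
Rina in UTC: 09:00-17:00 (subtract 1h to convert from UTC+1).
Kira ∩ Pablo: 09:30-13:30.
Kira ∩ Pablo ∩ Noa: 09:30-13:30.
Kira ∩ Pablo ∩ Noa ∩ Oliver: 09:30-13:30.
Kira ∩ Pablo ∩ Noa ∩ Oliver ∩ Lila: 09:30-13:30.
Kira ∩ Pablo ∩ Noa ∩ Oliver ∩ Lila ∩ Rina: 09:30-13:30.
So the common availability across everyone is 09:30-13:30.
That's a single block of 240 minutes.

240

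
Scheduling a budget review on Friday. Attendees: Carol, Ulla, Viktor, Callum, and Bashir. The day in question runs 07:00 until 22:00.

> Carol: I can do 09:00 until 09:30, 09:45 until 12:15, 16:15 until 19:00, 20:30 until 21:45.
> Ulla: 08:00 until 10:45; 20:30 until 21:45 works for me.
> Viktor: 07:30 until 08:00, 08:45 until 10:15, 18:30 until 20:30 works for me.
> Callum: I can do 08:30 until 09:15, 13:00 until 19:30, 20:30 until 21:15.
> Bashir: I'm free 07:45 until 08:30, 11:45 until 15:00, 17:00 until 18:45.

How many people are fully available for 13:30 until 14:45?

2

Callum and Bashir can make the full 13:30-14:45 slot — that's 2.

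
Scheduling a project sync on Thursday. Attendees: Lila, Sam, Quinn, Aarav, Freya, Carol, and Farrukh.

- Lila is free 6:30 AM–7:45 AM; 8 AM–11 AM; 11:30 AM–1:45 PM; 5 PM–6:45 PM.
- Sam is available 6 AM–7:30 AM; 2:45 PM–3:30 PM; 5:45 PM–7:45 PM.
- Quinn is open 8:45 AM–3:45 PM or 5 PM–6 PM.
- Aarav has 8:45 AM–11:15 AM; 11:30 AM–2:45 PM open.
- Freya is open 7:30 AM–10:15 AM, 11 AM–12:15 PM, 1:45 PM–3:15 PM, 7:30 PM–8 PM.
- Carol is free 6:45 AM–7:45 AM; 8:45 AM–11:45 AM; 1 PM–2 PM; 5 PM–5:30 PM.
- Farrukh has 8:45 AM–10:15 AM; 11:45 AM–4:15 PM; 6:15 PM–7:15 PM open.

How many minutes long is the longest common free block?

Lila ∩ Sam: 06:30-07:30, 17:45-18:45.
Lila ∩ Sam ∩ Quinn: 17:45-18:00.
Lila ∩ Sam ∩ Quinn ∩ Aarav: ∅.
Lila ∩ Sam ∩ Quinn ∩ Aarav ∩ Freya: ∅.
Lila ∩ Sam ∩ Quinn ∩ Aarav ∩ Freya ∩ Carol: ∅.
Lila ∩ Sam ∩ Quinn ∩ Aarav ∩ Freya ∩ Carol ∩ Farrukh: ∅.
There is no time when everyone is free.
No common window exists, so the longest block is 0 minutes.

0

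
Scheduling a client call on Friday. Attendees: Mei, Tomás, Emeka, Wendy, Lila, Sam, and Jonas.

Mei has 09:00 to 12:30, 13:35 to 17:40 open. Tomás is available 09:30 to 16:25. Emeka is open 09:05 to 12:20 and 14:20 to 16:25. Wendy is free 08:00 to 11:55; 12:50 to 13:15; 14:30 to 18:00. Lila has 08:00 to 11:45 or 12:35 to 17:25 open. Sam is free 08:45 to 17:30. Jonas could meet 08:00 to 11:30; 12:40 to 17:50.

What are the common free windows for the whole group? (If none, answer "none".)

Mei ∩ Tomás: 09:30-12:30, 13:35-16:25.
Mei ∩ Tomás ∩ Emeka: 09:30-12:20, 14:20-16:25.
Mei ∩ Tomás ∩ Emeka ∩ Wendy: 09:30-11:55, 14:30-16:25.
Mei ∩ Tomás ∩ Emeka ∩ Wendy ∩ Lila: 09:30-11:45, 14:30-16:25.
Mei ∩ Tomás ∩ Emeka ∩ Wendy ∩ Lila ∩ Sam: 09:30-11:45, 14:30-16:25.
Mei ∩ Tomás ∩ Emeka ∩ Wendy ∩ Lila ∩ Sam ∩ Jonas: 09:30-11:30, 14:30-16:25.

09:30-11:30, 14:30-16:25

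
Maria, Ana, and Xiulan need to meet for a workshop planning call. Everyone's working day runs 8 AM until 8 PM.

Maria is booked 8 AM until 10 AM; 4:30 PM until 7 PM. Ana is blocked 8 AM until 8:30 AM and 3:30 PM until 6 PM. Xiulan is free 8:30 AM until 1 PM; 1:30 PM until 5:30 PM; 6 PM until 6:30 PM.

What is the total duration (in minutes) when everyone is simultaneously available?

Maria free: 10:00-16:30, 19:00-20:00 (invert busy blocks within the working day).
Ana free: 08:30-15:30, 18:00-20:00 (invert busy blocks within the working day).
Xiulan free: 08:30-13:00, 13:30-17:30, 18:00-18:30.
Maria ∩ Ana: 10:00-15:30, 19:00-20:00.
Maria ∩ Ana ∩ Xiulan: 10:00-13:00, 13:30-15:30.
So the common availability across everyone is 10:00-13:00, 13:30-15:30.
Summing the common windows: 180 + 120 = 300 minutes.

300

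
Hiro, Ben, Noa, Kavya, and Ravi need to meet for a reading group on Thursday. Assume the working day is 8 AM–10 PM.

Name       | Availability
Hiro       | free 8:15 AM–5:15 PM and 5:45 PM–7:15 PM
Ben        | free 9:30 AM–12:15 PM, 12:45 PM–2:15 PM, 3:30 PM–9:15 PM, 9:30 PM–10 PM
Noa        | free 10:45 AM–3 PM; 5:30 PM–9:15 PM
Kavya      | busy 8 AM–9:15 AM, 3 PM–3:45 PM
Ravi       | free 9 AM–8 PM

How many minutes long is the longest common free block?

90

Hiro free: 08:15-17:15, 17:45-19:15.
Ben free: 09:30-12:15, 12:45-14:15, 15:30-21:15, 21:30-22:00.
Noa free: 10:45-15:00, 17:30-21:15.
Kavya free: 09:15-15:00, 15:45-22:00 (invert busy blocks within the working day).
Ravi free: 09:00-20:00.
Hiro ∩ Ben: 09:30-12:15, 12:45-14:15, 15:30-17:15, 17:45-19:15.
Hiro ∩ Ben ∩ Noa: 10:45-12:15, 12:45-14:15, 17:45-19:15.
Hiro ∩ Ben ∩ Noa ∩ Kavya: 10:45-12:15, 12:45-14:15, 17:45-19:15.
Hiro ∩ Ben ∩ Noa ∩ Kavya ∩ Ravi: 10:45-12:15, 12:45-14:15, 17:45-19:15.
The longest is 10:45-12:15 at 90 minutes.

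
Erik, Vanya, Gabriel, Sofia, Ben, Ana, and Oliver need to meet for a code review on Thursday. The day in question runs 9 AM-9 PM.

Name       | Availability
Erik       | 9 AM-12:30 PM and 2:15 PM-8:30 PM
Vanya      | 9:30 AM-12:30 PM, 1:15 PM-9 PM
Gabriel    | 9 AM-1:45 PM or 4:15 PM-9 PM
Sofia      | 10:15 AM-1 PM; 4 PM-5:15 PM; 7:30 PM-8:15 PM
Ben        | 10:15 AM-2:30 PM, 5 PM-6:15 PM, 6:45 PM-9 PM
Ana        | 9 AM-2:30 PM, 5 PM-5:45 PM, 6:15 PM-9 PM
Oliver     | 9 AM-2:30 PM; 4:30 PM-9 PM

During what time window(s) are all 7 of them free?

Erik ∩ Vanya: 09:30-12:30, 14:15-20:30.
Erik ∩ Vanya ∩ Gabriel: 09:30-12:30, 16:15-20:30.
Erik ∩ Vanya ∩ Gabriel ∩ Sofia: 10:15-12:30, 16:15-17:15, 19:30-20:15.
Erik ∩ Vanya ∩ Gabriel ∩ Sofia ∩ Ben: 10:15-12:30, 17:00-17:15, 19:30-20:15.
Erik ∩ Vanya ∩ Gabriel ∩ Sofia ∩ Ben ∩ Ana: 10:15-12:30, 17:00-17:15, 19:30-20:15.
Erik ∩ Vanya ∩ Gabriel ∩ Sofia ∩ Ben ∩ Ana ∩ Oliver: 10:15-12:30, 17:00-17:15, 19:30-20:15.

10:15-12:30, 17:00-17:15, 19:30-20:15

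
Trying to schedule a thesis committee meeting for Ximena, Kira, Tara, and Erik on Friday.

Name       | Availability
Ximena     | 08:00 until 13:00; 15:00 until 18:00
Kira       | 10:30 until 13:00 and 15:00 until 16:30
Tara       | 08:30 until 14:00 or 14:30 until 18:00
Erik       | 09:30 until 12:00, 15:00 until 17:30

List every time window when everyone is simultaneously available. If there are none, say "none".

10:30-12:00, 15:00-16:30

Ximena ∩ Kira: 10:30-13:00, 15:00-16:30.
Ximena ∩ Kira ∩ Tara: 10:30-13:00, 15:00-16:30.
Ximena ∩ Kira ∩ Tara ∩ Erik: 10:30-12:00, 15:00-16:30.
So the common availability across everyone is 10:30-12:00, 15:00-16:30.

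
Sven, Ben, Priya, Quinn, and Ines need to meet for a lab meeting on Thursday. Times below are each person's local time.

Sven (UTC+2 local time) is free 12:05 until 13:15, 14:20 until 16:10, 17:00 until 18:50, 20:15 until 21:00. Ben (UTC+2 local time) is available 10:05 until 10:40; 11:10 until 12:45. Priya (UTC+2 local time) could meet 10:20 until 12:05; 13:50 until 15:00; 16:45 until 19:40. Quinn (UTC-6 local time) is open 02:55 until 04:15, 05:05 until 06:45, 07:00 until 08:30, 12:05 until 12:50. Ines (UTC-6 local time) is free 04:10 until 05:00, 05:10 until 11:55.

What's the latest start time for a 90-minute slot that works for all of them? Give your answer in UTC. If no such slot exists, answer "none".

none

Sven in UTC: 10:05-11:15, 12:20-14:10, 15:00-16:50, 18:15-19:00 (subtract 2h to convert from UTC+2).
Ben in UTC: 08:05-08:40, 09:10-10:45 (subtract 2h to convert from UTC+2).
Priya in UTC: 08:20-10:05, 11:50-13:00, 14:45-17:40 (subtract 2h to convert from UTC+2).
Quinn in UTC: 08:55-10:15, 11:05-12:45, 13:00-14:30, 18:05-18:50 (add 6h to convert from UTC-6).
Ines in UTC: 10:10-11:00, 11:10-17:55 (add 6h to convert from UTC-6).
Sven ∩ Ben: 10:05-10:45.
Sven ∩ Ben ∩ Priya: ∅.
Sven ∩ Ben ∩ Priya ∩ Quinn: ∅.
Sven ∩ Ben ∩ Priya ∩ Quinn ∩ Ines: ∅.
There is no time when everyone is free.
No common window is at least 90 minutes long.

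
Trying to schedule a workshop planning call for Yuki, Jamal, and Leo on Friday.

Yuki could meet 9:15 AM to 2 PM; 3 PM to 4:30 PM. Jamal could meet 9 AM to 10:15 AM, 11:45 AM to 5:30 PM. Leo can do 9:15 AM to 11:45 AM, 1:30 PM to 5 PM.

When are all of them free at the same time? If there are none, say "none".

Yuki ∩ Jamal: 09:15-10:15, 11:45-14:00, 15:00-16:30.
Yuki ∩ Jamal ∩ Leo: 09:15-10:15, 13:30-14:00, 15:00-16:30.

09:15-10:15, 13:30-14:00, 15:00-16:30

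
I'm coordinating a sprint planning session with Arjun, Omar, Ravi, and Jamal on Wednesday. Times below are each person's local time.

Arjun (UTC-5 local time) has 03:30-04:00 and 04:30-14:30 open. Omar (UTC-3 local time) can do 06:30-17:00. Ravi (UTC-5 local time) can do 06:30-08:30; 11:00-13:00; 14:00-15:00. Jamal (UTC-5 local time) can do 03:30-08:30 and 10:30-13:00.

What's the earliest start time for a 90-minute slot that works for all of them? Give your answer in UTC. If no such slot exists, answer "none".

11:30

Arjun in UTC: 08:30-09:00, 09:30-19:30 (add 5h to convert from UTC-5).
Omar in UTC: 09:30-20:00 (add 3h to convert from UTC-3).
Ravi in UTC: 11:30-13:30, 16:00-18:00, 19:00-20:00 (add 5h to convert from UTC-5).
Jamal in UTC: 08:30-13:30, 15:30-18:00 (add 5h to convert from UTC-5).
Arjun ∩ Omar: 09:30-19:30.
Arjun ∩ Omar ∩ Ravi: 11:30-13:30, 16:00-18:00, 19:00-19:30.
Arjun ∩ Omar ∩ Ravi ∩ Jamal: 11:30-13:30, 16:00-18:00.
So the common availability across everyone is 11:30-13:30, 16:00-18:00.
The first common window of at least 90 minutes is 11:30-13:30, so the earliest start is 11:30.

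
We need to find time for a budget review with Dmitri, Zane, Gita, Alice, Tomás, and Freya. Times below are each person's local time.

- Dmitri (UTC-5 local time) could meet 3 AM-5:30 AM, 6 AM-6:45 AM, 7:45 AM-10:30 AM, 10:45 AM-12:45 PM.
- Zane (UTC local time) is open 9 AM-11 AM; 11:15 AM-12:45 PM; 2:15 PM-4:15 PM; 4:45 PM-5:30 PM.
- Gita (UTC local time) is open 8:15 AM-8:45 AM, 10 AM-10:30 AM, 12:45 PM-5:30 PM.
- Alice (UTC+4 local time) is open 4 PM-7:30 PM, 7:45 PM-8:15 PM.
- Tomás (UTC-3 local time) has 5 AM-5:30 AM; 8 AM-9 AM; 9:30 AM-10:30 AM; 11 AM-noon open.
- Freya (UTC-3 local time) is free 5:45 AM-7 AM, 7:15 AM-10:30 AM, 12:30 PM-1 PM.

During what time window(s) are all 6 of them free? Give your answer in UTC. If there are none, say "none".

none

Dmitri in UTC: 08:00-10:30, 11:00-11:45, 12:45-15:30, 15:45-17:45 (add 5h to convert from UTC-5).
Zane in UTC: 09:00-11:00, 11:15-12:45, 14:15-16:15, 16:45-17:30.
Gita in UTC: 08:15-08:45, 10:00-10:30, 12:45-17:30.
Alice in UTC: 12:00-15:30, 15:45-16:15 (subtract 4h to convert from UTC+4).
Tomás in UTC: 08:00-08:30, 11:00-12:00, 12:30-13:30, 14:00-15:00 (add 3h to convert from UTC-3).
Freya in UTC: 08:45-10:00, 10:15-13:30, 15:30-16:00 (add 3h to convert from UTC-3).
Dmitri ∩ Zane: 09:00-10:30, 11:15-11:45, 14:15-15:30, 15:45-16:15, 16:45-17:30.
Dmitri ∩ Zane ∩ Gita: 10:00-10:30, 14:15-15:30, 15:45-16:15, 16:45-17:30.
Dmitri ∩ Zane ∩ Gita ∩ Alice: 14:15-15:30, 15:45-16:15.
Dmitri ∩ Zane ∩ Gita ∩ Alice ∩ Tomás: 14:15-15:00.
Dmitri ∩ Zane ∩ Gita ∩ Alice ∩ Tomás ∩ Freya: ∅.
There is no time when everyone is free.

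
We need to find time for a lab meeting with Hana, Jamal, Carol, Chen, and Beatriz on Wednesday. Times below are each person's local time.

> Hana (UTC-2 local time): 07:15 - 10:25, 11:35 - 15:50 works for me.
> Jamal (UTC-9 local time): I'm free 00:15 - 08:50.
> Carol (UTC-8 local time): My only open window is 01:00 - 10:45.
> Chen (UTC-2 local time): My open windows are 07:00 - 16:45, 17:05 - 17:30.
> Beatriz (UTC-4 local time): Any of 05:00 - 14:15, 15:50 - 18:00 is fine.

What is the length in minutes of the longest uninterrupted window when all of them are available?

255

Hana in UTC: 09:15-12:25, 13:35-17:50 (add 2h to convert from UTC-2).
Jamal in UTC: 09:15-17:50 (add 9h to convert from UTC-9).
Carol in UTC: 09:00-18:45 (add 8h to convert from UTC-8).
Chen in UTC: 09:00-18:45, 19:05-19:30 (add 2h to convert from UTC-2).
Beatriz in UTC: 09:00-18:15, 19:50-22:00 (add 4h to convert from UTC-4).
Hana ∩ Jamal: 09:15-12:25, 13:35-17:50.
Hana ∩ Jamal ∩ Carol: 09:15-12:25, 13:35-17:50.
Hana ∩ Jamal ∩ Carol ∩ Chen: 09:15-12:25, 13:35-17:50.
Hana ∩ Jamal ∩ Carol ∩ Chen ∩ Beatriz: 09:15-12:25, 13:35-17:50.
The longest is 13:35-17:50 at 255 minutes.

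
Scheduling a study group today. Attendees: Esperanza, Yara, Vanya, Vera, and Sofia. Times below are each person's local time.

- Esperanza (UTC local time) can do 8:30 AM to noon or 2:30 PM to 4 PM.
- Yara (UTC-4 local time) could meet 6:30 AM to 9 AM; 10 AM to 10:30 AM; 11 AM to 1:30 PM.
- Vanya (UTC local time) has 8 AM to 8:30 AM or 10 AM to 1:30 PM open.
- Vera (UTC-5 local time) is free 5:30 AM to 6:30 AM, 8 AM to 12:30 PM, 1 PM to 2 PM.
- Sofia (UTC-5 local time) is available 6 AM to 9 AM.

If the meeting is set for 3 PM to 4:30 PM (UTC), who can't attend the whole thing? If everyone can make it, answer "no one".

Esperanza in UTC: 08:30-12:00, 14:30-16:00.
Yara in UTC: 10:30-13:00, 14:00-14:30, 15:00-17:30 (add 4h to convert from UTC-4).
Vanya in UTC: 08:00-08:30, 10:00-13:30.
Vera in UTC: 10:30-11:30, 13:00-17:30, 18:00-19:00 (add 5h to convert from UTC-5).
Sofia in UTC: 11:00-14:00 (add 5h to convert from UTC-5).
Esperanza: not fully free for 15:00-16:30. Yara: free for 15:00-16:30. Vanya: not fully free for 15:00-16:30. Vera: free for 15:00-16:30. Sofia: not fully free for 15:00-16:30.

Esperanza, Sofia, Vanya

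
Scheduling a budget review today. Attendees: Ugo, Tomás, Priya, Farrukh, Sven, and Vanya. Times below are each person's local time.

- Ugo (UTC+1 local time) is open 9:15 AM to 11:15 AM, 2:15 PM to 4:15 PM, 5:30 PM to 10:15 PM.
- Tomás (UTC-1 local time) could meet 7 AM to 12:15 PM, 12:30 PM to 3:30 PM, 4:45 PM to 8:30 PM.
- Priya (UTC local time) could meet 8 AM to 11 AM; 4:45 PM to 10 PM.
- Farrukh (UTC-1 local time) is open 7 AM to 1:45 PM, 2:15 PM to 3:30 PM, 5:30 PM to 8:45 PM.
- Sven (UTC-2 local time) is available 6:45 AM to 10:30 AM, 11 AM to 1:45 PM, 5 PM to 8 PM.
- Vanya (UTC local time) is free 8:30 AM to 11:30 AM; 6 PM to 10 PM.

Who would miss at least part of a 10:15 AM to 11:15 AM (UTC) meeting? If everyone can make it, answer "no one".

Priya, Ugo

Ugo in UTC: 08:15-10:15, 13:15-15:15, 16:30-21:15 (subtract 1h to convert from UTC+1).
Tomás in UTC: 08:00-13:15, 13:30-16:30, 17:45-21:30 (add 1h to convert from UTC-1).
Priya in UTC: 08:00-11:00, 16:45-22:00.
Farrukh in UTC: 08:00-14:45, 15:15-16:30, 18:30-21:45 (add 1h to convert from UTC-1).
Sven in UTC: 08:45-12:30, 13:00-15:45, 19:00-22:00 (add 2h to convert from UTC-2).
Vanya in UTC: 08:30-11:30, 18:00-22:00.
Ugo: not fully free for 10:15-11:15. Tomás: free for 10:15-11:15. Priya: not fully free for 10:15-11:15. Farrukh: free for 10:15-11:15. Sven: free for 10:15-11:15. Vanya: free for 10:15-11:15.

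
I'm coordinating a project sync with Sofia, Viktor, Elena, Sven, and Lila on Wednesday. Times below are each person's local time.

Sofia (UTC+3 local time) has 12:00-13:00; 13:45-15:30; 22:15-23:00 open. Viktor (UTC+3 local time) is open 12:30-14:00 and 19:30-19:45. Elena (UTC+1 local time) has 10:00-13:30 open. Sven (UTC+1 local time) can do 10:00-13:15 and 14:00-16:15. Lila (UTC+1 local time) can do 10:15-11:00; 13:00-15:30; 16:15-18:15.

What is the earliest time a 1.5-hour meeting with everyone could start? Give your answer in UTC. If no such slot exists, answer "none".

none

Sofia in UTC: 09:00-10:00, 10:45-12:30, 19:15-20:00 (subtract 3h to convert from UTC+3).
Viktor in UTC: 09:30-11:00, 16:30-16:45 (subtract 3h to convert from UTC+3).
Elena in UTC: 09:00-12:30 (subtract 1h to convert from UTC+1).
Sven in UTC: 09:00-12:15, 13:00-15:15 (subtract 1h to convert from UTC+1).
Lila in UTC: 09:15-10:00, 12:00-14:30, 15:15-17:15 (subtract 1h to convert from UTC+1).
Sofia ∩ Viktor: 09:30-10:00, 10:45-11:00.
Sofia ∩ Viktor ∩ Elena: 09:30-10:00, 10:45-11:00.
Sofia ∩ Viktor ∩ Elena ∩ Sven: 09:30-10:00, 10:45-11:00.
Sofia ∩ Viktor ∩ Elena ∩ Sven ∩ Lila: 09:30-10:00.
No common window is at least 90 minutes long.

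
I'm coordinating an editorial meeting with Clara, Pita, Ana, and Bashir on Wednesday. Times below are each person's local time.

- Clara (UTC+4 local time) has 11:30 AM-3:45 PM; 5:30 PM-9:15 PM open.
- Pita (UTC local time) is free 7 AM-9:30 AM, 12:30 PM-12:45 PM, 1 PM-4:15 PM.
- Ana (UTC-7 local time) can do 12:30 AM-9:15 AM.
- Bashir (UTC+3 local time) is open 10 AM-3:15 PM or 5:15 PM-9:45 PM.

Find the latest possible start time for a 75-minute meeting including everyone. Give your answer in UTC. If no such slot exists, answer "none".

Clara in UTC: 07:30-11:45, 13:30-17:15 (subtract 4h to convert from UTC+4).
Pita in UTC: 07:00-09:30, 12:30-12:45, 13:00-16:15.
Ana in UTC: 07:30-16:15 (add 7h to convert from UTC-7).
Bashir in UTC: 07:00-12:15, 14:15-18:45 (subtract 3h to convert from UTC+3).
Clara ∩ Pita: 07:30-09:30, 13:30-16:15.
Clara ∩ Pita ∩ Ana: 07:30-09:30, 13:30-16:15.
Clara ∩ Pita ∩ Ana ∩ Bashir: 07:30-09:30, 14:15-16:15.
The last common window of at least 75 minutes is 14:15-16:15; a 75-minute meeting can start as late as 15:00 and still end by 16:15.

15:00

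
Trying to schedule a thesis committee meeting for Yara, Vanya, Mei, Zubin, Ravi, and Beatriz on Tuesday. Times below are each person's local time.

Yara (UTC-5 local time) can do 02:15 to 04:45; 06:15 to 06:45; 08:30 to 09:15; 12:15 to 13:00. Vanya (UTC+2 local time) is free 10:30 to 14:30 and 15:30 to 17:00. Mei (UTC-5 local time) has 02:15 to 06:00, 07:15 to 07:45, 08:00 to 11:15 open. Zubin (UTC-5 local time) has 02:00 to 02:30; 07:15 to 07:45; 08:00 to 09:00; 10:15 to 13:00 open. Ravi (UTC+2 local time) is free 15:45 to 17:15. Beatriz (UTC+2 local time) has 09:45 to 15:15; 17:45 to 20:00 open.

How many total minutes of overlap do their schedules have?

0

Yara in UTC: 07:15-09:45, 11:15-11:45, 13:30-14:15, 17:15-18:00 (add 5h to convert from UTC-5).
Vanya in UTC: 08:30-12:30, 13:30-15:00 (subtract 2h to convert from UTC+2).
Mei in UTC: 07:15-11:00, 12:15-12:45, 13:00-16:15 (add 5h to convert from UTC-5).
Zubin in UTC: 07:00-07:30, 12:15-12:45, 13:00-14:00, 15:15-18:00 (add 5h to convert from UTC-5).
Ravi in UTC: 13:45-15:15 (subtract 2h to convert from UTC+2).
Beatriz in UTC: 07:45-13:15, 15:45-18:00 (subtract 2h to convert from UTC+2).
Yara ∩ Vanya: 08:30-09:45, 11:15-11:45, 13:30-14:15.
Yara ∩ Vanya ∩ Mei: 08:30-09:45, 13:30-14:15.
Yara ∩ Vanya ∩ Mei ∩ Zubin: 13:30-14:00.
Yara ∩ Vanya ∩ Mei ∩ Zubin ∩ Ravi: 13:45-14:00.
Yara ∩ Vanya ∩ Mei ∩ Zubin ∩ Ravi ∩ Beatriz: ∅.
There is no time when everyone is free.
There is no common window, so the total is 0 minutes.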